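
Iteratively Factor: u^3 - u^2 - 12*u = (u - 4)*(u^2 + 3*u) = (u - 4)*(u + 3)*(u)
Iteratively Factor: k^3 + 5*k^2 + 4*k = (k)*(k^2 + 5*k + 4) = k*(k + 4)*(k + 1)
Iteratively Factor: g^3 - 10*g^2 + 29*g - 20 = (g - 5)*(g^2 - 5*g + 4) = (g - 5)*(g - 4)*(g - 1)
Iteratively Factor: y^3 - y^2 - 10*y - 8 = (y - 4)*(y^2 + 3*y + 2) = (y - 4)*(y + 2)*(y + 1)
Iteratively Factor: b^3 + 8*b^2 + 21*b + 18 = (b + 2)*(b^2 + 6*b + 9) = (b + 2)*(b + 3)*(b + 3)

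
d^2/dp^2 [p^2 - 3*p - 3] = 2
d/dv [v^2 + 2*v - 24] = 2*v + 2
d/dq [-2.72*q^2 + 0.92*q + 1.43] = 0.92 - 5.44*q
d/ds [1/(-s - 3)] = (s + 3)^(-2)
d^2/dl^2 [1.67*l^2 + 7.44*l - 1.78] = 3.34000000000000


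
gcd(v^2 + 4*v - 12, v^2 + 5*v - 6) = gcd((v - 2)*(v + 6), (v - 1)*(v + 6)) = v + 6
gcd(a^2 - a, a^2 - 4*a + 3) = a - 1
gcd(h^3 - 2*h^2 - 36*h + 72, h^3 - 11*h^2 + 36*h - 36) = h^2 - 8*h + 12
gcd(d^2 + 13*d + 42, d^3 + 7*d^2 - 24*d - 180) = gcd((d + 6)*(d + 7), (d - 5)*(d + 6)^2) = d + 6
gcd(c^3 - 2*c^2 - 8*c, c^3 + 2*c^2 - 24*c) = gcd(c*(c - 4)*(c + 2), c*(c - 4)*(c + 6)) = c^2 - 4*c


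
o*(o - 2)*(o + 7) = o^3 + 5*o^2 - 14*o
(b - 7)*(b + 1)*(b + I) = b^3 - 6*b^2 + I*b^2 - 7*b - 6*I*b - 7*I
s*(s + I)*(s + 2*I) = s^3 + 3*I*s^2 - 2*s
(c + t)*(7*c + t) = 7*c^2 + 8*c*t + t^2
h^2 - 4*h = h*(h - 4)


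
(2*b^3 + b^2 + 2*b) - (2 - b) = 2*b^3 + b^2 + 3*b - 2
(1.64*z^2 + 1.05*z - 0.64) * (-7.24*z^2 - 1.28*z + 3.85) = -11.8736*z^4 - 9.7012*z^3 + 9.6036*z^2 + 4.8617*z - 2.464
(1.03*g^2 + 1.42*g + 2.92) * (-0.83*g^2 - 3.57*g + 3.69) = -0.8549*g^4 - 4.8557*g^3 - 3.6923*g^2 - 5.1846*g + 10.7748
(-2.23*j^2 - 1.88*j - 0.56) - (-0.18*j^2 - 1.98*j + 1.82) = -2.05*j^2 + 0.1*j - 2.38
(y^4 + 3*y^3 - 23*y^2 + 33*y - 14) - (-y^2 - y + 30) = y^4 + 3*y^3 - 22*y^2 + 34*y - 44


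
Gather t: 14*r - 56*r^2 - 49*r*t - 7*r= -56*r^2 - 49*r*t + 7*r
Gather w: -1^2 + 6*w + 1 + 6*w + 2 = 12*w + 2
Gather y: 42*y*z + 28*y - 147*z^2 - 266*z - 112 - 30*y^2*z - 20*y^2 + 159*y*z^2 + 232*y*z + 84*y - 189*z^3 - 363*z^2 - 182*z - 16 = y^2*(-30*z - 20) + y*(159*z^2 + 274*z + 112) - 189*z^3 - 510*z^2 - 448*z - 128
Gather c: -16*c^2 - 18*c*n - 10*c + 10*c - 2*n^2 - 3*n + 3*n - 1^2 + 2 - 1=-16*c^2 - 18*c*n - 2*n^2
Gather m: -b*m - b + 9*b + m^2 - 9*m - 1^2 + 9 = 8*b + m^2 + m*(-b - 9) + 8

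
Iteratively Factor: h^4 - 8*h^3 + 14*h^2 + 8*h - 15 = (h - 5)*(h^3 - 3*h^2 - h + 3) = (h - 5)*(h - 1)*(h^2 - 2*h - 3) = (h - 5)*(h - 3)*(h - 1)*(h + 1)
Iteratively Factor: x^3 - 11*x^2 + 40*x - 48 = (x - 3)*(x^2 - 8*x + 16) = (x - 4)*(x - 3)*(x - 4)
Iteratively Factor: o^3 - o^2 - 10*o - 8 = (o + 1)*(o^2 - 2*o - 8) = (o - 4)*(o + 1)*(o + 2)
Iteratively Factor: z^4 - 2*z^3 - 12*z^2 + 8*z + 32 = (z - 4)*(z^3 + 2*z^2 - 4*z - 8) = (z - 4)*(z + 2)*(z^2 - 4) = (z - 4)*(z - 2)*(z + 2)*(z + 2)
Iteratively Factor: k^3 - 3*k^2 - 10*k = (k)*(k^2 - 3*k - 10) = k*(k + 2)*(k - 5)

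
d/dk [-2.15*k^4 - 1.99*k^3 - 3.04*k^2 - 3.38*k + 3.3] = -8.6*k^3 - 5.97*k^2 - 6.08*k - 3.38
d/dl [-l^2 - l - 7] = -2*l - 1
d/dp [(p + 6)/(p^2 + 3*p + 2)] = (p^2 + 3*p - (p + 6)*(2*p + 3) + 2)/(p^2 + 3*p + 2)^2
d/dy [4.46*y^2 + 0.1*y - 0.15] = 8.92*y + 0.1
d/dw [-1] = 0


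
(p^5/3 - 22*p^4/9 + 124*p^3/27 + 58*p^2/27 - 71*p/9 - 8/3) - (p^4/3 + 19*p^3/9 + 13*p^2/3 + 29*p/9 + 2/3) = p^5/3 - 25*p^4/9 + 67*p^3/27 - 59*p^2/27 - 100*p/9 - 10/3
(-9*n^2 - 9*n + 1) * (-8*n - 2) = 72*n^3 + 90*n^2 + 10*n - 2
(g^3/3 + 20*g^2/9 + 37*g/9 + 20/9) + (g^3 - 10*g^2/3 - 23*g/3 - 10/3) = 4*g^3/3 - 10*g^2/9 - 32*g/9 - 10/9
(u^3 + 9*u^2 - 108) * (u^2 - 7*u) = u^5 + 2*u^4 - 63*u^3 - 108*u^2 + 756*u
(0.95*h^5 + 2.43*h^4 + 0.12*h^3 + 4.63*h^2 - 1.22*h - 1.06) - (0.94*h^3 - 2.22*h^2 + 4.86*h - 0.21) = 0.95*h^5 + 2.43*h^4 - 0.82*h^3 + 6.85*h^2 - 6.08*h - 0.85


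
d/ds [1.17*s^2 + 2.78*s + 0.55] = 2.34*s + 2.78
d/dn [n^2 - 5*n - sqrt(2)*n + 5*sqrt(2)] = 2*n - 5 - sqrt(2)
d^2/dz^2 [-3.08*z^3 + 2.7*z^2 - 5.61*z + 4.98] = 5.4 - 18.48*z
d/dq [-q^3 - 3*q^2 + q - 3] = -3*q^2 - 6*q + 1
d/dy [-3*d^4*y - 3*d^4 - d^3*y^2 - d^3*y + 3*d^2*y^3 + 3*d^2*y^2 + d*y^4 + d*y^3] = d*(-3*d^3 - 2*d^2*y - d^2 + 9*d*y^2 + 6*d*y + 4*y^3 + 3*y^2)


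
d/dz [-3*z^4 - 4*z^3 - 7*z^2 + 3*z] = -12*z^3 - 12*z^2 - 14*z + 3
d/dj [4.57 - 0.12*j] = -0.120000000000000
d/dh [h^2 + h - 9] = 2*h + 1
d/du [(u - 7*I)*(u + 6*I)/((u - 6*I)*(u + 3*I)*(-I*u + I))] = (-I*u^4 - 2*u^3 + u^2*(-2 - 105*I) + u*(-252 + 48*I) + 108 - 756*I)/(u^6 + u^5*(-2 - 6*I) + u^4*(28 + 12*I) + u^3*(-54 - 114*I) + u^2*(351 + 216*I) + u*(-648 - 108*I) + 324)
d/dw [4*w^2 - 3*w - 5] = 8*w - 3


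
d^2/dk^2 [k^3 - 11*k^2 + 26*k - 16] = 6*k - 22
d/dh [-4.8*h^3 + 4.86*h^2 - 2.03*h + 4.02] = -14.4*h^2 + 9.72*h - 2.03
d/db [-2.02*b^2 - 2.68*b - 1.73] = -4.04*b - 2.68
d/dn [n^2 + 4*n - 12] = 2*n + 4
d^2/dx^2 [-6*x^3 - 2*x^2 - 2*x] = -36*x - 4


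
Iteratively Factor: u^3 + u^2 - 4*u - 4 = (u + 1)*(u^2 - 4) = (u + 1)*(u + 2)*(u - 2)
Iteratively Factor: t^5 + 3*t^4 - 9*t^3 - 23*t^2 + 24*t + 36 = (t + 3)*(t^4 - 9*t^2 + 4*t + 12) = (t - 2)*(t + 3)*(t^3 + 2*t^2 - 5*t - 6) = (t - 2)*(t + 3)^2*(t^2 - t - 2) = (t - 2)^2*(t + 3)^2*(t + 1)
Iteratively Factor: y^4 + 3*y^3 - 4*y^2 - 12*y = (y - 2)*(y^3 + 5*y^2 + 6*y) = (y - 2)*(y + 3)*(y^2 + 2*y) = y*(y - 2)*(y + 3)*(y + 2)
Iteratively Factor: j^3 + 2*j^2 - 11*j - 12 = (j + 1)*(j^2 + j - 12) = (j - 3)*(j + 1)*(j + 4)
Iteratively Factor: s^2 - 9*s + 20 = (s - 4)*(s - 5)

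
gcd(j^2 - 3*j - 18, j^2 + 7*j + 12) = j + 3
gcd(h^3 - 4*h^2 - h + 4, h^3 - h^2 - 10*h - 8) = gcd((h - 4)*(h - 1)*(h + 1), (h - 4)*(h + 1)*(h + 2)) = h^2 - 3*h - 4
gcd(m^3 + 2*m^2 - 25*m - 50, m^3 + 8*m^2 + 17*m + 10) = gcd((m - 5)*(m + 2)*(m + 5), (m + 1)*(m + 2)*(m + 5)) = m^2 + 7*m + 10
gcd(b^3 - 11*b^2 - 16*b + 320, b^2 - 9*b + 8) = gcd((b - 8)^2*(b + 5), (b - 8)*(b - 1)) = b - 8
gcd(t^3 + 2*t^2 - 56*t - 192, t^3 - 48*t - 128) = t^2 - 4*t - 32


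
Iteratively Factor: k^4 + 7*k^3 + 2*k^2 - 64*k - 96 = (k - 3)*(k^3 + 10*k^2 + 32*k + 32) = (k - 3)*(k + 4)*(k^2 + 6*k + 8) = (k - 3)*(k + 4)^2*(k + 2)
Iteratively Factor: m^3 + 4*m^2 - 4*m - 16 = (m + 4)*(m^2 - 4) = (m + 2)*(m + 4)*(m - 2)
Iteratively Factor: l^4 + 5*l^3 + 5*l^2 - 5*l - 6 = (l + 3)*(l^3 + 2*l^2 - l - 2) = (l + 2)*(l + 3)*(l^2 - 1) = (l + 1)*(l + 2)*(l + 3)*(l - 1)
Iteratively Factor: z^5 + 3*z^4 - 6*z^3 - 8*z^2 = (z + 1)*(z^4 + 2*z^3 - 8*z^2) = (z - 2)*(z + 1)*(z^3 + 4*z^2) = z*(z - 2)*(z + 1)*(z^2 + 4*z) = z*(z - 2)*(z + 1)*(z + 4)*(z)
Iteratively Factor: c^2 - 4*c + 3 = (c - 3)*(c - 1)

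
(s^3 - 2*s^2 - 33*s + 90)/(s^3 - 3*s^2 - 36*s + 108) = (s - 5)/(s - 6)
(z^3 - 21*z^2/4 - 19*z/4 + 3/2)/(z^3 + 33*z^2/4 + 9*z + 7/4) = (4*z^2 - 25*z + 6)/(4*z^2 + 29*z + 7)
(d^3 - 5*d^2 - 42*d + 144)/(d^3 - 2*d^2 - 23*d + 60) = (d^2 - 2*d - 48)/(d^2 + d - 20)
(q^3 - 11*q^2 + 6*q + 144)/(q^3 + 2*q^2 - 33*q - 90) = (q - 8)/(q + 5)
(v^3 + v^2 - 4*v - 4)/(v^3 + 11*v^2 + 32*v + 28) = (v^2 - v - 2)/(v^2 + 9*v + 14)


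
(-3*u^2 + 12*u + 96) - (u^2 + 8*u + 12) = -4*u^2 + 4*u + 84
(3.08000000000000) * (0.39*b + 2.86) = 1.2012*b + 8.8088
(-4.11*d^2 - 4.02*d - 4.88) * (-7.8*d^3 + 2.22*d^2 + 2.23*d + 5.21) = 32.058*d^5 + 22.2318*d^4 + 19.9743*d^3 - 41.2113*d^2 - 31.8266*d - 25.4248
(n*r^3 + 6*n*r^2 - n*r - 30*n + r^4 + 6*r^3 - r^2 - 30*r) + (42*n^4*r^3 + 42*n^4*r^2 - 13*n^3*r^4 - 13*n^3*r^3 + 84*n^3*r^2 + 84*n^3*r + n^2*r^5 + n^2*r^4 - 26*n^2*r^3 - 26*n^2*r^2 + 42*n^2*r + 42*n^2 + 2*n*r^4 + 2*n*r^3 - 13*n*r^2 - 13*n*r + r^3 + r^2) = 42*n^4*r^3 + 42*n^4*r^2 - 13*n^3*r^4 - 13*n^3*r^3 + 84*n^3*r^2 + 84*n^3*r + n^2*r^5 + n^2*r^4 - 26*n^2*r^3 - 26*n^2*r^2 + 42*n^2*r + 42*n^2 + 2*n*r^4 + 3*n*r^3 - 7*n*r^2 - 14*n*r - 30*n + r^4 + 7*r^3 - 30*r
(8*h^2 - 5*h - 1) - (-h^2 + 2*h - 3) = 9*h^2 - 7*h + 2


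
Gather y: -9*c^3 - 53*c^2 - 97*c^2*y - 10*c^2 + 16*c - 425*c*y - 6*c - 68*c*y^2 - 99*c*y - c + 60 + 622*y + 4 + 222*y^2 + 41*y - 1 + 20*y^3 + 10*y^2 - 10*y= -9*c^3 - 63*c^2 + 9*c + 20*y^3 + y^2*(232 - 68*c) + y*(-97*c^2 - 524*c + 653) + 63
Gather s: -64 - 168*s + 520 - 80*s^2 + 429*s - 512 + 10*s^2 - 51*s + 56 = -70*s^2 + 210*s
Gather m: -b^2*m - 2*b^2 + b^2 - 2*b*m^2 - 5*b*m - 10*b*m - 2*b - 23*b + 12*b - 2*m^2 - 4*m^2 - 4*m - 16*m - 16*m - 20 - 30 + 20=-b^2 - 13*b + m^2*(-2*b - 6) + m*(-b^2 - 15*b - 36) - 30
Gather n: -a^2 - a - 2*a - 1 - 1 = -a^2 - 3*a - 2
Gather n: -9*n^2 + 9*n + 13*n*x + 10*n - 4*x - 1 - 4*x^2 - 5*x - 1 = -9*n^2 + n*(13*x + 19) - 4*x^2 - 9*x - 2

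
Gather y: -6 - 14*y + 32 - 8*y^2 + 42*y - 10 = -8*y^2 + 28*y + 16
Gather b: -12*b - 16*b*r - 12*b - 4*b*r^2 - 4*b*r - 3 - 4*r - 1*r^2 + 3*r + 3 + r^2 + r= b*(-4*r^2 - 20*r - 24)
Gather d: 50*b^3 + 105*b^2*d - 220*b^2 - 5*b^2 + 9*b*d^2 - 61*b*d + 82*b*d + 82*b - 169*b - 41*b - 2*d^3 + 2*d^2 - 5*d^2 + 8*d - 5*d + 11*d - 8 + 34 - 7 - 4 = 50*b^3 - 225*b^2 - 128*b - 2*d^3 + d^2*(9*b - 3) + d*(105*b^2 + 21*b + 14) + 15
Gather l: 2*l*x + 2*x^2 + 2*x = 2*l*x + 2*x^2 + 2*x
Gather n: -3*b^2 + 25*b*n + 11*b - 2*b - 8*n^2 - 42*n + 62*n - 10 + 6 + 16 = -3*b^2 + 9*b - 8*n^2 + n*(25*b + 20) + 12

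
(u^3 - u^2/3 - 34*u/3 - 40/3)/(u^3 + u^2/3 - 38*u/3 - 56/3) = (3*u + 5)/(3*u + 7)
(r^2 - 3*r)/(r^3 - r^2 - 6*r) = 1/(r + 2)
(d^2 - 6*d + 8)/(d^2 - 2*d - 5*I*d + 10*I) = (d - 4)/(d - 5*I)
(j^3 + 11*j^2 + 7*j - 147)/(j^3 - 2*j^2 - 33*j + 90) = (j^2 + 14*j + 49)/(j^2 + j - 30)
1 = 1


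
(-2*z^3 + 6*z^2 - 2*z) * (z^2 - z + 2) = -2*z^5 + 8*z^4 - 12*z^3 + 14*z^2 - 4*z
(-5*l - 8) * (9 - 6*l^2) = 30*l^3 + 48*l^2 - 45*l - 72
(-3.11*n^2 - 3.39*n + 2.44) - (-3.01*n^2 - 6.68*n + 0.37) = -0.1*n^2 + 3.29*n + 2.07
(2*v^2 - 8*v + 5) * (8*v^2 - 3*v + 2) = 16*v^4 - 70*v^3 + 68*v^2 - 31*v + 10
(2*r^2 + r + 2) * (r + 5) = 2*r^3 + 11*r^2 + 7*r + 10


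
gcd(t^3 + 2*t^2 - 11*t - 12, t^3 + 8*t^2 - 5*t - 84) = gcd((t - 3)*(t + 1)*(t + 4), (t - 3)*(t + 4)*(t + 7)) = t^2 + t - 12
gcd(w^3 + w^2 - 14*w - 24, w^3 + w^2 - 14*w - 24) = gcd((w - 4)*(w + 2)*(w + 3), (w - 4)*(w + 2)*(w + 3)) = w^3 + w^2 - 14*w - 24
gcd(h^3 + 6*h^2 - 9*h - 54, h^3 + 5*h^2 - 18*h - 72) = h^2 + 9*h + 18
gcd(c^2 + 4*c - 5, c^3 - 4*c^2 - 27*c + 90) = c + 5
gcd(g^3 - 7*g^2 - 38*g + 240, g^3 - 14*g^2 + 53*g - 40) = g^2 - 13*g + 40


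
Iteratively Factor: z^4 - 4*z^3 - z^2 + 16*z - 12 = (z - 3)*(z^3 - z^2 - 4*z + 4) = (z - 3)*(z - 1)*(z^2 - 4) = (z - 3)*(z - 1)*(z + 2)*(z - 2)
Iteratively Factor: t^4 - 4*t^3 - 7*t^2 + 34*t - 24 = (t + 3)*(t^3 - 7*t^2 + 14*t - 8) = (t - 4)*(t + 3)*(t^2 - 3*t + 2) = (t - 4)*(t - 1)*(t + 3)*(t - 2)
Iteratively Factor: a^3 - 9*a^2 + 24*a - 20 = (a - 2)*(a^2 - 7*a + 10) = (a - 5)*(a - 2)*(a - 2)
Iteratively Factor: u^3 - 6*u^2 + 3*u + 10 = (u + 1)*(u^2 - 7*u + 10) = (u - 5)*(u + 1)*(u - 2)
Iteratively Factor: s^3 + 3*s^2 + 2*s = (s)*(s^2 + 3*s + 2) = s*(s + 1)*(s + 2)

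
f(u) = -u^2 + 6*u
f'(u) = 6 - 2*u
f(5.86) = 0.82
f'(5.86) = -5.72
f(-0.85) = -5.82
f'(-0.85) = 7.70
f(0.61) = 3.29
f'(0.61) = 4.78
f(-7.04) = -91.80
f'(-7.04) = 20.08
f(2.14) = 8.26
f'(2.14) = 1.72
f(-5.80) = -68.44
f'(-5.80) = 17.60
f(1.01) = 5.04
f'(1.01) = 3.98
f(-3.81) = -37.38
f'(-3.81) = 13.62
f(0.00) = 0.00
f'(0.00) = 6.00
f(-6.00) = -72.00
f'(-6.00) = 18.00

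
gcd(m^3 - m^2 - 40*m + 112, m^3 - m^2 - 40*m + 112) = m^3 - m^2 - 40*m + 112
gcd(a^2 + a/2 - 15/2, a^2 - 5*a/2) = a - 5/2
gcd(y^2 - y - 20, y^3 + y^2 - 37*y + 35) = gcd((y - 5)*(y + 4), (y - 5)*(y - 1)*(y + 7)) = y - 5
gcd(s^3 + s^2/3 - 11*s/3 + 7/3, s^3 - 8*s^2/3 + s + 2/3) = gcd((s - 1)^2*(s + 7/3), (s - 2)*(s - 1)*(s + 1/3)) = s - 1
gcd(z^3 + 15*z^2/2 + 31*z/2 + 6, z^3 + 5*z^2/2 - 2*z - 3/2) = z^2 + 7*z/2 + 3/2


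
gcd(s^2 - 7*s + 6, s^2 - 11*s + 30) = s - 6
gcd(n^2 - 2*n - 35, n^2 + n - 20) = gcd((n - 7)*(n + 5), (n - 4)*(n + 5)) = n + 5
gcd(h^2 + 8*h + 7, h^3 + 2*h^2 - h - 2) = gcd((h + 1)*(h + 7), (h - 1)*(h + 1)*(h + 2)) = h + 1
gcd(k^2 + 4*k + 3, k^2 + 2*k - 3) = k + 3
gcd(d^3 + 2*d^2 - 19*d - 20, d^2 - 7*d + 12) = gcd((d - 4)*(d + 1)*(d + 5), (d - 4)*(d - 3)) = d - 4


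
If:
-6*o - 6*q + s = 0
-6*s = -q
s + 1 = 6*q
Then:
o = -1/6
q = 6/35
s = 1/35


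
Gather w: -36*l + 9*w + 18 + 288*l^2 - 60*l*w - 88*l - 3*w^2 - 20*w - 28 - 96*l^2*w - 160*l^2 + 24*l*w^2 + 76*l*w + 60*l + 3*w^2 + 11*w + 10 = 128*l^2 + 24*l*w^2 - 64*l + w*(-96*l^2 + 16*l)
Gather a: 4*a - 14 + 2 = 4*a - 12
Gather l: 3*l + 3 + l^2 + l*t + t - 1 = l^2 + l*(t + 3) + t + 2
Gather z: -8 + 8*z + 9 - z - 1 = 7*z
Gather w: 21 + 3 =24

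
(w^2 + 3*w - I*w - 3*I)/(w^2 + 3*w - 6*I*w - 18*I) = (w - I)/(w - 6*I)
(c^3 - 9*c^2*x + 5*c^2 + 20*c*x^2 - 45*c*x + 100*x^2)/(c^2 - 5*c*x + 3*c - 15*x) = (c^2 - 4*c*x + 5*c - 20*x)/(c + 3)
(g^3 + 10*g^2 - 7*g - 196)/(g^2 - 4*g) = g + 14 + 49/g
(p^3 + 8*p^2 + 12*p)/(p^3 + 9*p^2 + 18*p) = (p + 2)/(p + 3)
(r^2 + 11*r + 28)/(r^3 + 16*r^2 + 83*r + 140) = 1/(r + 5)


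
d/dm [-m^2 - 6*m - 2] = -2*m - 6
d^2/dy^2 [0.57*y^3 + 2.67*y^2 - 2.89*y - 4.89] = 3.42*y + 5.34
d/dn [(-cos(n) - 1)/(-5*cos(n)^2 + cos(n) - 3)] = (-5*sin(n)^2 + 10*cos(n) + 1)*sin(n)/(5*sin(n)^2 + cos(n) - 8)^2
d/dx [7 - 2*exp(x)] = -2*exp(x)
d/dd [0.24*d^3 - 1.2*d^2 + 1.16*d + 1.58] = 0.72*d^2 - 2.4*d + 1.16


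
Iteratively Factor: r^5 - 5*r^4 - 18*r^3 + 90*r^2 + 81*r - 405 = (r + 3)*(r^4 - 8*r^3 + 6*r^2 + 72*r - 135) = (r - 3)*(r + 3)*(r^3 - 5*r^2 - 9*r + 45) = (r - 3)^2*(r + 3)*(r^2 - 2*r - 15) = (r - 3)^2*(r + 3)^2*(r - 5)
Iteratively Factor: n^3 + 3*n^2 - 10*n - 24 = (n + 2)*(n^2 + n - 12) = (n - 3)*(n + 2)*(n + 4)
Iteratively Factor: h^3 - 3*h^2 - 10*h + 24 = (h - 2)*(h^2 - h - 12) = (h - 2)*(h + 3)*(h - 4)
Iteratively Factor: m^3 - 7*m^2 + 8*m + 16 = (m + 1)*(m^2 - 8*m + 16) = (m - 4)*(m + 1)*(m - 4)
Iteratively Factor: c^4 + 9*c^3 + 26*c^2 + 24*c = (c + 2)*(c^3 + 7*c^2 + 12*c) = (c + 2)*(c + 3)*(c^2 + 4*c) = c*(c + 2)*(c + 3)*(c + 4)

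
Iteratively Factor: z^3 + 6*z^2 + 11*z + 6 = (z + 1)*(z^2 + 5*z + 6) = (z + 1)*(z + 3)*(z + 2)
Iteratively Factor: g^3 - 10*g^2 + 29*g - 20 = (g - 4)*(g^2 - 6*g + 5) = (g - 4)*(g - 1)*(g - 5)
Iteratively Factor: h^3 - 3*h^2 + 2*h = (h)*(h^2 - 3*h + 2) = h*(h - 1)*(h - 2)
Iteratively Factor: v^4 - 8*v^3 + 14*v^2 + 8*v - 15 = (v - 1)*(v^3 - 7*v^2 + 7*v + 15) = (v - 1)*(v + 1)*(v^2 - 8*v + 15) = (v - 3)*(v - 1)*(v + 1)*(v - 5)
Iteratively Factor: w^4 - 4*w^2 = (w)*(w^3 - 4*w) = w*(w + 2)*(w^2 - 2*w) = w*(w - 2)*(w + 2)*(w)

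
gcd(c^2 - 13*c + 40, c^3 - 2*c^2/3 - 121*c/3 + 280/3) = c - 5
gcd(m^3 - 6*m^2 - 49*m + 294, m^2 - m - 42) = m - 7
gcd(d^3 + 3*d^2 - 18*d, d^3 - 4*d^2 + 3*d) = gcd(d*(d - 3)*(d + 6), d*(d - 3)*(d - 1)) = d^2 - 3*d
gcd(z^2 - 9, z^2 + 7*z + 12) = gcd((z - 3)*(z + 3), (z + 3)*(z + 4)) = z + 3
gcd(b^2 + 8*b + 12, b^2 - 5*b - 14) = b + 2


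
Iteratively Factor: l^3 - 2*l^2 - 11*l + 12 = (l + 3)*(l^2 - 5*l + 4) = (l - 1)*(l + 3)*(l - 4)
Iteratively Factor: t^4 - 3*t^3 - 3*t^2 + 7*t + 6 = (t - 3)*(t^3 - 3*t - 2) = (t - 3)*(t + 1)*(t^2 - t - 2) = (t - 3)*(t - 2)*(t + 1)*(t + 1)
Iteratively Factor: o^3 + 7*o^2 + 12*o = (o + 3)*(o^2 + 4*o) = (o + 3)*(o + 4)*(o)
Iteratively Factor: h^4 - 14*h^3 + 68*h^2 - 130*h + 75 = (h - 5)*(h^3 - 9*h^2 + 23*h - 15) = (h - 5)*(h - 3)*(h^2 - 6*h + 5) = (h - 5)^2*(h - 3)*(h - 1)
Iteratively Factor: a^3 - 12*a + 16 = (a + 4)*(a^2 - 4*a + 4) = (a - 2)*(a + 4)*(a - 2)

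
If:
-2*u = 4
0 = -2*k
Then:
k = 0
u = -2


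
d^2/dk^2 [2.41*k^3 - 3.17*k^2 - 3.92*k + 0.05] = 14.46*k - 6.34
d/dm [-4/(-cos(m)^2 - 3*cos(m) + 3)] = 4*(2*cos(m) + 3)*sin(m)/(cos(m)^2 + 3*cos(m) - 3)^2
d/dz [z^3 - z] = 3*z^2 - 1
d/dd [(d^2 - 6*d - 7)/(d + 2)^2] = 2*(5*d + 1)/(d^3 + 6*d^2 + 12*d + 8)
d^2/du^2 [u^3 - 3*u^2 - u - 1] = 6*u - 6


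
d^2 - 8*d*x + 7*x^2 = (d - 7*x)*(d - x)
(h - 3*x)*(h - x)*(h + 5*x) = h^3 + h^2*x - 17*h*x^2 + 15*x^3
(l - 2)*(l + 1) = l^2 - l - 2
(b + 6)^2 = b^2 + 12*b + 36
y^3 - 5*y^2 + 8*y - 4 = (y - 2)^2*(y - 1)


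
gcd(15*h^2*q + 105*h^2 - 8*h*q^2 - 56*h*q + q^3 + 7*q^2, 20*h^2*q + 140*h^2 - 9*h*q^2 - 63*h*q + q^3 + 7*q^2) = -5*h*q - 35*h + q^2 + 7*q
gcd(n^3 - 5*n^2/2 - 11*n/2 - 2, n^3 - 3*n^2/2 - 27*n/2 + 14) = n - 4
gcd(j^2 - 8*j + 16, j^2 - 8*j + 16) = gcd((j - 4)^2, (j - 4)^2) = j^2 - 8*j + 16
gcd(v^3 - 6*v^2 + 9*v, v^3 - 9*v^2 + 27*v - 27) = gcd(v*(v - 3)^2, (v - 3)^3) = v^2 - 6*v + 9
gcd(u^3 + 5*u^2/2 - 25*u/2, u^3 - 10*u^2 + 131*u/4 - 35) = u - 5/2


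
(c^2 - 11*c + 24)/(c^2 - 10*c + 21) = (c - 8)/(c - 7)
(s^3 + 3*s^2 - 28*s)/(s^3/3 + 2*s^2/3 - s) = 3*(s^2 + 3*s - 28)/(s^2 + 2*s - 3)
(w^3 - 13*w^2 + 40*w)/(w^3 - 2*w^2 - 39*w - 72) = w*(w - 5)/(w^2 + 6*w + 9)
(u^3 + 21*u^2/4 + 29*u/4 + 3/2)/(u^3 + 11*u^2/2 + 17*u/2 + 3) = (4*u + 1)/(2*(2*u + 1))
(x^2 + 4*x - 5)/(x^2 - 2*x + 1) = (x + 5)/(x - 1)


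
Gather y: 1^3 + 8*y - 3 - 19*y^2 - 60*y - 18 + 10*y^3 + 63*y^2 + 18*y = 10*y^3 + 44*y^2 - 34*y - 20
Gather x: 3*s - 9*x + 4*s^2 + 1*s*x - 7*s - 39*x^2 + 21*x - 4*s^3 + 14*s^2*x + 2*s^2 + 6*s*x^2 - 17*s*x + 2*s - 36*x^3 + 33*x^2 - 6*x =-4*s^3 + 6*s^2 - 2*s - 36*x^3 + x^2*(6*s - 6) + x*(14*s^2 - 16*s + 6)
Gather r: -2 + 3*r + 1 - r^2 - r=-r^2 + 2*r - 1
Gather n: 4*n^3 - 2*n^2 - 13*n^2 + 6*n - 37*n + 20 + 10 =4*n^3 - 15*n^2 - 31*n + 30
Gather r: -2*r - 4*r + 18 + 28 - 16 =30 - 6*r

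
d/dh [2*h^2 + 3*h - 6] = 4*h + 3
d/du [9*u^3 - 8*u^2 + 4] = u*(27*u - 16)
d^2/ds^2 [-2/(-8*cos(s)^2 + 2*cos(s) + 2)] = (64*sin(s)^4 - 49*sin(s)^2 + 14*cos(s) - 3*cos(3*s) - 25)/(4*sin(s)^2 + cos(s) - 3)^3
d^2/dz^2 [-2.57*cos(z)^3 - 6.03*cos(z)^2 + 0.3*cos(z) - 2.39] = 1.6275*cos(z) + 12.06*cos(2*z) + 5.7825*cos(3*z)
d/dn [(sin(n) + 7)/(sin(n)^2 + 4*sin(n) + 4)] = -(sin(n) + 12)*cos(n)/(sin(n) + 2)^3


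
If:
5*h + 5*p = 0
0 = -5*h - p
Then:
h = 0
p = 0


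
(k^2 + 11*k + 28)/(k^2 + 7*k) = (k + 4)/k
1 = 1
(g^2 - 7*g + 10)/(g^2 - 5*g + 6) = (g - 5)/(g - 3)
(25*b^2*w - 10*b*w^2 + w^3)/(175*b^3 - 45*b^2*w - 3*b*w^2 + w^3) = w/(7*b + w)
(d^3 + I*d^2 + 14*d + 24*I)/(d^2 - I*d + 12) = d + 2*I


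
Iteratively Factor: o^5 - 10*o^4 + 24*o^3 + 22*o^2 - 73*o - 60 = (o + 1)*(o^4 - 11*o^3 + 35*o^2 - 13*o - 60) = (o + 1)^2*(o^3 - 12*o^2 + 47*o - 60) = (o - 5)*(o + 1)^2*(o^2 - 7*o + 12) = (o - 5)*(o - 3)*(o + 1)^2*(o - 4)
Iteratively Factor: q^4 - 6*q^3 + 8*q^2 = (q - 2)*(q^3 - 4*q^2) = q*(q - 2)*(q^2 - 4*q) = q*(q - 4)*(q - 2)*(q)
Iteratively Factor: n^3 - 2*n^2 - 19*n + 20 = (n + 4)*(n^2 - 6*n + 5) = (n - 1)*(n + 4)*(n - 5)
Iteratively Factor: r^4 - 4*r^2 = (r)*(r^3 - 4*r) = r*(r + 2)*(r^2 - 2*r) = r*(r - 2)*(r + 2)*(r)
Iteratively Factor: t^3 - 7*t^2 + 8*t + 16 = (t - 4)*(t^2 - 3*t - 4) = (t - 4)*(t + 1)*(t - 4)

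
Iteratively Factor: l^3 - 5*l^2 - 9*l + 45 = (l - 5)*(l^2 - 9) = (l - 5)*(l - 3)*(l + 3)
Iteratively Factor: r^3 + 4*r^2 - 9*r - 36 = (r + 4)*(r^2 - 9) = (r - 3)*(r + 4)*(r + 3)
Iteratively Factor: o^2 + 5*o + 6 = (o + 2)*(o + 3)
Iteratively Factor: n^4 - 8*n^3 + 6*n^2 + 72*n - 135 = (n - 5)*(n^3 - 3*n^2 - 9*n + 27) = (n - 5)*(n - 3)*(n^2 - 9) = (n - 5)*(n - 3)^2*(n + 3)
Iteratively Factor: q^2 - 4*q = (q)*(q - 4)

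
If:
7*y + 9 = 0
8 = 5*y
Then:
No Solution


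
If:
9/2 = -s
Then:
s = -9/2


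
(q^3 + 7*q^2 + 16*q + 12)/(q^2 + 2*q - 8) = (q^3 + 7*q^2 + 16*q + 12)/(q^2 + 2*q - 8)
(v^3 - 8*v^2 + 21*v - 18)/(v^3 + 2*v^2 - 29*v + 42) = (v - 3)/(v + 7)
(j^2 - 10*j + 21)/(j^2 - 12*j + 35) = (j - 3)/(j - 5)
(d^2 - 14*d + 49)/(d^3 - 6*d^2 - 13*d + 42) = (d - 7)/(d^2 + d - 6)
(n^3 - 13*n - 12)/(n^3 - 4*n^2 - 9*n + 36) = (n + 1)/(n - 3)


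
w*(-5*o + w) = -5*o*w + w^2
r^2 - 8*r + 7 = (r - 7)*(r - 1)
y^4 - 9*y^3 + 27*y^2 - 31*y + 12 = (y - 4)*(y - 3)*(y - 1)^2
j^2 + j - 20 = (j - 4)*(j + 5)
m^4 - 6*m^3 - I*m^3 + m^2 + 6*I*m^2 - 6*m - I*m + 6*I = (m - 6)*(m - I)^2*(m + I)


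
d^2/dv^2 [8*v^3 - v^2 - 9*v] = 48*v - 2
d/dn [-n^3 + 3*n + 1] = 3 - 3*n^2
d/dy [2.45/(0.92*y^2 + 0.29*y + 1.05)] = (-4.508*y - 0.7105)/(0.92*y^2 + 0.29*y + 1.05)^2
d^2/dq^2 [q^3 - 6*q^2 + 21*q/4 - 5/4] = 6*q - 12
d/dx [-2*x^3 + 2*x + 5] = 2 - 6*x^2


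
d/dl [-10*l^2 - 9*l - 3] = -20*l - 9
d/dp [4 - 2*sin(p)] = -2*cos(p)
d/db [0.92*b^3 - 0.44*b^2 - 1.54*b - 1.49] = 2.76*b^2 - 0.88*b - 1.54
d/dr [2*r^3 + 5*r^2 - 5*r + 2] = 6*r^2 + 10*r - 5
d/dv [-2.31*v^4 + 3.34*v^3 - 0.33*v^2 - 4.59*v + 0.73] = -9.24*v^3 + 10.02*v^2 - 0.66*v - 4.59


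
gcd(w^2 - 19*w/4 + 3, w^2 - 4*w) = w - 4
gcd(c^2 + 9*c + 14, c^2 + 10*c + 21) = c + 7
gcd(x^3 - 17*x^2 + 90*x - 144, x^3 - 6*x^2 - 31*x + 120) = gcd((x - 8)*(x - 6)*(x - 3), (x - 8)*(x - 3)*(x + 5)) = x^2 - 11*x + 24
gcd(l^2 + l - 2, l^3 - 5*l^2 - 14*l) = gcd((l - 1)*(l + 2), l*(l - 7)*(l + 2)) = l + 2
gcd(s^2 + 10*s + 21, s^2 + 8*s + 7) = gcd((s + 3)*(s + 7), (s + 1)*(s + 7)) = s + 7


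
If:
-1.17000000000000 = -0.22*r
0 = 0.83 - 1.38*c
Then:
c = 0.60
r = 5.32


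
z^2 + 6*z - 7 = (z - 1)*(z + 7)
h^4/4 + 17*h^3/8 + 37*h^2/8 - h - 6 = (h/4 + 1)*(h - 1)*(h + 3/2)*(h + 4)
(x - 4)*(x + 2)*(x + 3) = x^3 + x^2 - 14*x - 24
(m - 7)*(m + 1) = m^2 - 6*m - 7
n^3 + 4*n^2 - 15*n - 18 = (n - 3)*(n + 1)*(n + 6)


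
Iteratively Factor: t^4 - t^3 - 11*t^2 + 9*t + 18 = (t - 3)*(t^3 + 2*t^2 - 5*t - 6) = (t - 3)*(t - 2)*(t^2 + 4*t + 3) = (t - 3)*(t - 2)*(t + 3)*(t + 1)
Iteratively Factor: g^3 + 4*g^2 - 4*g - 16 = (g + 4)*(g^2 - 4) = (g + 2)*(g + 4)*(g - 2)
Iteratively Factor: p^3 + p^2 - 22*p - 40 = (p + 4)*(p^2 - 3*p - 10) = (p + 2)*(p + 4)*(p - 5)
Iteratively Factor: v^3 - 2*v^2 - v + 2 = (v - 1)*(v^2 - v - 2) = (v - 2)*(v - 1)*(v + 1)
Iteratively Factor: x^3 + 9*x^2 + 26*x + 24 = (x + 2)*(x^2 + 7*x + 12) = (x + 2)*(x + 3)*(x + 4)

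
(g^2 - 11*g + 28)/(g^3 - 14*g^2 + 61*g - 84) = 1/(g - 3)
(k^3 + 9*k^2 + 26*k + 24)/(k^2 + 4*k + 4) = (k^2 + 7*k + 12)/(k + 2)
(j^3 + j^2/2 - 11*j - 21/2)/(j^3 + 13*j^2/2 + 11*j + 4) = (2*j^3 + j^2 - 22*j - 21)/(2*j^3 + 13*j^2 + 22*j + 8)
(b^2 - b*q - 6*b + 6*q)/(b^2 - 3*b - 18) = (b - q)/(b + 3)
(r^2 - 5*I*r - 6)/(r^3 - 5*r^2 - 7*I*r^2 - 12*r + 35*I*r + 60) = (r - 2*I)/(r^2 - r*(5 + 4*I) + 20*I)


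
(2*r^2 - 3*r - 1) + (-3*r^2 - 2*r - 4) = -r^2 - 5*r - 5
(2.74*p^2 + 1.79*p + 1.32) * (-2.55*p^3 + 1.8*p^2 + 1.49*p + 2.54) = -6.987*p^5 + 0.367500000000001*p^4 + 3.9386*p^3 + 12.0027*p^2 + 6.5134*p + 3.3528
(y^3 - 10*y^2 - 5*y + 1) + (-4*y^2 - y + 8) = y^3 - 14*y^2 - 6*y + 9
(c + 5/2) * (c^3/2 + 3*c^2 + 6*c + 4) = c^4/2 + 17*c^3/4 + 27*c^2/2 + 19*c + 10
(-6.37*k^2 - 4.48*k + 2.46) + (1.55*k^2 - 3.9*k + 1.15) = -4.82*k^2 - 8.38*k + 3.61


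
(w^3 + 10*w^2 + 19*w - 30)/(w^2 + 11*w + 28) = (w^3 + 10*w^2 + 19*w - 30)/(w^2 + 11*w + 28)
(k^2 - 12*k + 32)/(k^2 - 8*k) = (k - 4)/k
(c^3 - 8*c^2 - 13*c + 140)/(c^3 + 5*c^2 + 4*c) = (c^2 - 12*c + 35)/(c*(c + 1))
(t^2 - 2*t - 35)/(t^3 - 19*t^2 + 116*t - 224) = (t + 5)/(t^2 - 12*t + 32)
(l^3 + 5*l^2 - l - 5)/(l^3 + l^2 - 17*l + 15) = (l + 1)/(l - 3)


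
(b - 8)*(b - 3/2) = b^2 - 19*b/2 + 12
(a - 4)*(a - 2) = a^2 - 6*a + 8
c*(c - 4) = c^2 - 4*c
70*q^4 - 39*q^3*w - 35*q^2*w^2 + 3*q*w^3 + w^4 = (-5*q + w)*(-q + w)*(2*q + w)*(7*q + w)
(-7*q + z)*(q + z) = -7*q^2 - 6*q*z + z^2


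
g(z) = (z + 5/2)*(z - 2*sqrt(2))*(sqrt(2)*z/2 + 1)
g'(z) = sqrt(2)*(z + 5/2)*(z - 2*sqrt(2))/2 + (z + 5/2)*(sqrt(2)*z/2 + 1) + (z - 2*sqrt(2))*(sqrt(2)*z/2 + 1)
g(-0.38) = -4.97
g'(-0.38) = -5.61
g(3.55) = 15.32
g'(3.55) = 26.86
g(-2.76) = -1.38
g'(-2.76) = 6.59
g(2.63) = -2.91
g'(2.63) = 13.38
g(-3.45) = -8.59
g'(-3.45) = 14.62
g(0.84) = -10.59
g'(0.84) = -2.54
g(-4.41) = -29.29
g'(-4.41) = 29.16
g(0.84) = -10.59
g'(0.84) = -2.54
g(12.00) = 1261.43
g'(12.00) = 318.57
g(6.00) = 141.33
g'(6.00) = 80.25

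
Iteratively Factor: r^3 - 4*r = (r)*(r^2 - 4) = r*(r + 2)*(r - 2)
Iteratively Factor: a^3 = (a)*(a^2) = a^2*(a)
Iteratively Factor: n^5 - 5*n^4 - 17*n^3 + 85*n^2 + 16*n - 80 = (n - 4)*(n^4 - n^3 - 21*n^2 + n + 20) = (n - 4)*(n + 1)*(n^3 - 2*n^2 - 19*n + 20) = (n - 5)*(n - 4)*(n + 1)*(n^2 + 3*n - 4) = (n - 5)*(n - 4)*(n - 1)*(n + 1)*(n + 4)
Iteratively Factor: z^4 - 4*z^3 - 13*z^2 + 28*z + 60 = (z + 2)*(z^3 - 6*z^2 - z + 30) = (z - 5)*(z + 2)*(z^2 - z - 6) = (z - 5)*(z - 3)*(z + 2)*(z + 2)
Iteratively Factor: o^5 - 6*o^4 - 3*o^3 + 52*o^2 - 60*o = (o + 3)*(o^4 - 9*o^3 + 24*o^2 - 20*o) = (o - 2)*(o + 3)*(o^3 - 7*o^2 + 10*o) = (o - 5)*(o - 2)*(o + 3)*(o^2 - 2*o) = o*(o - 5)*(o - 2)*(o + 3)*(o - 2)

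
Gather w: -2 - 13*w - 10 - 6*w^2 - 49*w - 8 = -6*w^2 - 62*w - 20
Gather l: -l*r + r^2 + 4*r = -l*r + r^2 + 4*r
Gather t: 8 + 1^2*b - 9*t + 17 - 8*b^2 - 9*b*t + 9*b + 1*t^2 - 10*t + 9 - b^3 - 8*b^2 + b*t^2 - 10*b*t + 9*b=-b^3 - 16*b^2 + 19*b + t^2*(b + 1) + t*(-19*b - 19) + 34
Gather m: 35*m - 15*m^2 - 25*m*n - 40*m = -15*m^2 + m*(-25*n - 5)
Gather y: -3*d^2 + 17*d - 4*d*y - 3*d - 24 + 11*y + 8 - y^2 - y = -3*d^2 + 14*d - y^2 + y*(10 - 4*d) - 16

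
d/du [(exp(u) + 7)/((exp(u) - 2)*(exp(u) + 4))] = (-exp(2*u) - 14*exp(u) - 22)*exp(u)/(exp(4*u) + 4*exp(3*u) - 12*exp(2*u) - 32*exp(u) + 64)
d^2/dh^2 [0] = 0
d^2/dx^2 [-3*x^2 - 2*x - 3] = -6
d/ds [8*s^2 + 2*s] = 16*s + 2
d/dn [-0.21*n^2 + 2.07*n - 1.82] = 2.07 - 0.42*n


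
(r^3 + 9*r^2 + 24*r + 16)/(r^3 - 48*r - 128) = (r + 1)/(r - 8)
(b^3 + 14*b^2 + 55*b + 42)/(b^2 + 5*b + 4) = (b^2 + 13*b + 42)/(b + 4)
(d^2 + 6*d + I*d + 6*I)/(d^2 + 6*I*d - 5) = (d + 6)/(d + 5*I)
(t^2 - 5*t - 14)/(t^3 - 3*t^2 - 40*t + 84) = (t + 2)/(t^2 + 4*t - 12)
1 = 1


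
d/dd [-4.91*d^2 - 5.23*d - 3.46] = -9.82*d - 5.23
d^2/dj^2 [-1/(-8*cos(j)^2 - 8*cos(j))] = (-(1 - cos(2*j))^2 + 15*cos(j)/4 - 3*cos(2*j)/2 - 3*cos(3*j)/4 + 9/2)/(8*(cos(j) + 1)^3*cos(j)^3)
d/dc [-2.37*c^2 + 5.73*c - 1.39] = 5.73 - 4.74*c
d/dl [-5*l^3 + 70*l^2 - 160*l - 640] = -15*l^2 + 140*l - 160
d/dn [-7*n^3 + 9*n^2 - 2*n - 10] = -21*n^2 + 18*n - 2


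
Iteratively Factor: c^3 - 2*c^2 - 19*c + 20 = (c - 1)*(c^2 - c - 20) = (c - 1)*(c + 4)*(c - 5)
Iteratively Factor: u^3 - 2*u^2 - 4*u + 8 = (u + 2)*(u^2 - 4*u + 4) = (u - 2)*(u + 2)*(u - 2)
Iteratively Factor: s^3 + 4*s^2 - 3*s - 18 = (s + 3)*(s^2 + s - 6) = (s + 3)^2*(s - 2)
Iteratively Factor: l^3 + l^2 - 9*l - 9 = (l + 1)*(l^2 - 9) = (l - 3)*(l + 1)*(l + 3)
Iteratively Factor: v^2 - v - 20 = (v - 5)*(v + 4)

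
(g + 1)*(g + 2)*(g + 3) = g^3 + 6*g^2 + 11*g + 6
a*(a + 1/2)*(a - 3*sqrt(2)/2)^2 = a^4 - 3*sqrt(2)*a^3 + a^3/2 - 3*sqrt(2)*a^2/2 + 9*a^2/2 + 9*a/4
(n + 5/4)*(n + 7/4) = n^2 + 3*n + 35/16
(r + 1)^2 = r^2 + 2*r + 1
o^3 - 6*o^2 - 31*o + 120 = (o - 8)*(o - 3)*(o + 5)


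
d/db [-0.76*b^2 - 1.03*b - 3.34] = -1.52*b - 1.03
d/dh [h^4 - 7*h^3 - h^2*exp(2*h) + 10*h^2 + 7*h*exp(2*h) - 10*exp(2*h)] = 4*h^3 - 2*h^2*exp(2*h) - 21*h^2 + 12*h*exp(2*h) + 20*h - 13*exp(2*h)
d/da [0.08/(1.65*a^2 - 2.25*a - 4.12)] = (0.18 - 0.264*a)/(-1.65*a^2 + 2.25*a + 4.12)^2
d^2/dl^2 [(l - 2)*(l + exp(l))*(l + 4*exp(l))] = 5*l^2*exp(l) + 16*l*exp(2*l) + 10*l*exp(l) + 6*l - 16*exp(2*l) - 10*exp(l) - 4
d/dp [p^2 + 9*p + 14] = 2*p + 9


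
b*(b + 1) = b^2 + b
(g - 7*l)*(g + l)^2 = g^3 - 5*g^2*l - 13*g*l^2 - 7*l^3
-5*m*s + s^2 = s*(-5*m + s)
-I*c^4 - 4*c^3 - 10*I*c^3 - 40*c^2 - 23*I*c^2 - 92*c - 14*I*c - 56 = (c + 2)*(c + 7)*(c - 4*I)*(-I*c - I)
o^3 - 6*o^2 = o^2*(o - 6)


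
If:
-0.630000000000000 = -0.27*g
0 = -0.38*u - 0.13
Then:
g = 2.33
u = -0.34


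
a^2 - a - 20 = (a - 5)*(a + 4)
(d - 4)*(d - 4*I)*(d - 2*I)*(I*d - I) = I*d^4 + 6*d^3 - 5*I*d^3 - 30*d^2 - 4*I*d^2 + 24*d + 40*I*d - 32*I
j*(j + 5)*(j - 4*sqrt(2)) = j^3 - 4*sqrt(2)*j^2 + 5*j^2 - 20*sqrt(2)*j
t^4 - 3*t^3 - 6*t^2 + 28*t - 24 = (t - 2)^3*(t + 3)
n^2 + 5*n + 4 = (n + 1)*(n + 4)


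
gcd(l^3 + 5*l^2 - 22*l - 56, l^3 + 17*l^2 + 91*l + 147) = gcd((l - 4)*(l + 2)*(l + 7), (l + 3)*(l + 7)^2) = l + 7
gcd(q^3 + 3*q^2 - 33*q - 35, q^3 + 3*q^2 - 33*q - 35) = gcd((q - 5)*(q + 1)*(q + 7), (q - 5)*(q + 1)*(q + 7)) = q^3 + 3*q^2 - 33*q - 35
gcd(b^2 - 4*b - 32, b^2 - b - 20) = b + 4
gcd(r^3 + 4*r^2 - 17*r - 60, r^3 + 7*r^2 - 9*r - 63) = r + 3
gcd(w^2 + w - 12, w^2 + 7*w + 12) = w + 4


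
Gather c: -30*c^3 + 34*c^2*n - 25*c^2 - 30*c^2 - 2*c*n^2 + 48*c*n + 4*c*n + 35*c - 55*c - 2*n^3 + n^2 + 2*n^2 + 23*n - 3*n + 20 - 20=-30*c^3 + c^2*(34*n - 55) + c*(-2*n^2 + 52*n - 20) - 2*n^3 + 3*n^2 + 20*n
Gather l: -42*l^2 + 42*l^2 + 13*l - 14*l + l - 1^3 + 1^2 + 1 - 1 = 0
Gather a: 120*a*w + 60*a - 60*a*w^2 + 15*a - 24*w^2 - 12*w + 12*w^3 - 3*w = a*(-60*w^2 + 120*w + 75) + 12*w^3 - 24*w^2 - 15*w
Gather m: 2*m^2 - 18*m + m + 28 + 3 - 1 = 2*m^2 - 17*m + 30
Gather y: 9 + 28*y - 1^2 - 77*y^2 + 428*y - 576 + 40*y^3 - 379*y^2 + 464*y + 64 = 40*y^3 - 456*y^2 + 920*y - 504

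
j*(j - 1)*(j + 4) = j^3 + 3*j^2 - 4*j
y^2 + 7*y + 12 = (y + 3)*(y + 4)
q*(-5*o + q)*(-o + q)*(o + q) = 5*o^3*q - o^2*q^2 - 5*o*q^3 + q^4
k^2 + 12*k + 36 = (k + 6)^2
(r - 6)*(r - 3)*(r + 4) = r^3 - 5*r^2 - 18*r + 72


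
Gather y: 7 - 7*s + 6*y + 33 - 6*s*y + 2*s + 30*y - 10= -5*s + y*(36 - 6*s) + 30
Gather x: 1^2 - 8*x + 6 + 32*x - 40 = 24*x - 33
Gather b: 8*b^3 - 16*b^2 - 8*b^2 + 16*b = 8*b^3 - 24*b^2 + 16*b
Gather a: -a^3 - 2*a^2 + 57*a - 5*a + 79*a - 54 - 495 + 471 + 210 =-a^3 - 2*a^2 + 131*a + 132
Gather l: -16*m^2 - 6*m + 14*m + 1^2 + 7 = -16*m^2 + 8*m + 8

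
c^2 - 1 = (c - 1)*(c + 1)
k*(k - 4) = k^2 - 4*k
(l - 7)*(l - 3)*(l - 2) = l^3 - 12*l^2 + 41*l - 42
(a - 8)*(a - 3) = a^2 - 11*a + 24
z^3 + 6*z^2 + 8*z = z*(z + 2)*(z + 4)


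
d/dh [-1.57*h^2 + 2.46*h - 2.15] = 2.46 - 3.14*h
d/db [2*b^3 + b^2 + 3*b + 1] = 6*b^2 + 2*b + 3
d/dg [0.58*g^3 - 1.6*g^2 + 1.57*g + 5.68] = 1.74*g^2 - 3.2*g + 1.57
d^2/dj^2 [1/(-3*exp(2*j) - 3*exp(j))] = ((exp(j) + 1)*(4*exp(j) + 1) - 2*(2*exp(j) + 1)^2)*exp(-j)/(3*(exp(j) + 1)^3)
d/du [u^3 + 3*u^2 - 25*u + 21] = 3*u^2 + 6*u - 25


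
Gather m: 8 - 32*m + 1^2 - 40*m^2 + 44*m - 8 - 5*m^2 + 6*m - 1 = -45*m^2 + 18*m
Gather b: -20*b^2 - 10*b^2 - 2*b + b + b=-30*b^2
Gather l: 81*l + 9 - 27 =81*l - 18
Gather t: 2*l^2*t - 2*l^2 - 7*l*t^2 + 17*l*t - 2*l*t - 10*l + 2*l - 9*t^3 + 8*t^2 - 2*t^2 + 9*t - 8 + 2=-2*l^2 - 8*l - 9*t^3 + t^2*(6 - 7*l) + t*(2*l^2 + 15*l + 9) - 6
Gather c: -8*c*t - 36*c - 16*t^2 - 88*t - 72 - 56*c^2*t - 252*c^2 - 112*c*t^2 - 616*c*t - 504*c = c^2*(-56*t - 252) + c*(-112*t^2 - 624*t - 540) - 16*t^2 - 88*t - 72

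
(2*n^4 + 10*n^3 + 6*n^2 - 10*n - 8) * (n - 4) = 2*n^5 + 2*n^4 - 34*n^3 - 34*n^2 + 32*n + 32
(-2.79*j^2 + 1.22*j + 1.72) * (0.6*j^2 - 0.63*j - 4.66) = -1.674*j^4 + 2.4897*j^3 + 13.2648*j^2 - 6.7688*j - 8.0152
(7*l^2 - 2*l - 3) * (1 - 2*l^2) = -14*l^4 + 4*l^3 + 13*l^2 - 2*l - 3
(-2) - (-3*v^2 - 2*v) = 3*v^2 + 2*v - 2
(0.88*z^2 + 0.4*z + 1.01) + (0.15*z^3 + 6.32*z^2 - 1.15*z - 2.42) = 0.15*z^3 + 7.2*z^2 - 0.75*z - 1.41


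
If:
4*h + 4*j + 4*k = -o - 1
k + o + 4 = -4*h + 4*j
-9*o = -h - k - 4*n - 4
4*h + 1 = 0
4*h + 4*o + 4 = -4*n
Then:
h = -1/4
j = 645/1072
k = -81/134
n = -51/67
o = 3/268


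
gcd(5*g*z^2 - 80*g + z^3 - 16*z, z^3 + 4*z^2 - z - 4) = z + 4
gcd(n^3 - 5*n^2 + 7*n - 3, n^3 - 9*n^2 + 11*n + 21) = n - 3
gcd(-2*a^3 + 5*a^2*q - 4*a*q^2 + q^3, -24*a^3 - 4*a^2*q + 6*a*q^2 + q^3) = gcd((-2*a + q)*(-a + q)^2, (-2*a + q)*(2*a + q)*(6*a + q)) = -2*a + q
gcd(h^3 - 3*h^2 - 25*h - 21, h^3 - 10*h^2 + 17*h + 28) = h^2 - 6*h - 7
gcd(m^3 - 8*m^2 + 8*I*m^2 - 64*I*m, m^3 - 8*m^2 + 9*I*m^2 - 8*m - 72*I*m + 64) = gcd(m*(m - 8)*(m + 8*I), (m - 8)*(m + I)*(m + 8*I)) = m^2 + m*(-8 + 8*I) - 64*I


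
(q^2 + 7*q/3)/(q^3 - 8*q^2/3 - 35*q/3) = 1/(q - 5)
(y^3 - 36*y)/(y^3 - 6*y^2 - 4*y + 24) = y*(y + 6)/(y^2 - 4)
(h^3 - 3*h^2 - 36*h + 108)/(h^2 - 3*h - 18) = (h^2 + 3*h - 18)/(h + 3)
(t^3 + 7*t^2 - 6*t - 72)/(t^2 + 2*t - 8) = (t^2 + 3*t - 18)/(t - 2)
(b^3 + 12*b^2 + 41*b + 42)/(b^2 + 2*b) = b + 10 + 21/b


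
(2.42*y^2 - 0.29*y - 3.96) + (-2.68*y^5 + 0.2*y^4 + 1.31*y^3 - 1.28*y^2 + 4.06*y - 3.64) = -2.68*y^5 + 0.2*y^4 + 1.31*y^3 + 1.14*y^2 + 3.77*y - 7.6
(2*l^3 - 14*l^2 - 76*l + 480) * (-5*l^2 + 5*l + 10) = -10*l^5 + 80*l^4 + 330*l^3 - 2920*l^2 + 1640*l + 4800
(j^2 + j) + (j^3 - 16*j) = j^3 + j^2 - 15*j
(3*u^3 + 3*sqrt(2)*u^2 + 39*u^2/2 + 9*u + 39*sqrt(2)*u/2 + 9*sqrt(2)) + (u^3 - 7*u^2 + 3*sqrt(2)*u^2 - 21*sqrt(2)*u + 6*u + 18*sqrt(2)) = 4*u^3 + 6*sqrt(2)*u^2 + 25*u^2/2 - 3*sqrt(2)*u/2 + 15*u + 27*sqrt(2)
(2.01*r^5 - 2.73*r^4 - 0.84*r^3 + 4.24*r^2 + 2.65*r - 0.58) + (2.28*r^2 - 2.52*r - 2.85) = 2.01*r^5 - 2.73*r^4 - 0.84*r^3 + 6.52*r^2 + 0.13*r - 3.43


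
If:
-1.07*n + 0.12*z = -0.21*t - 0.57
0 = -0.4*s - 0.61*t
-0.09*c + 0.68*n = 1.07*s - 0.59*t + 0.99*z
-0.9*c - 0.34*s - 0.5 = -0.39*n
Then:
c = 0.313012495642341*z - 0.437456188762367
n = 0.19063972809022*z + 0.49924340590693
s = 0.260045582911273 - 0.609887506243886*z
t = 0.399926233602548*z - 0.17052169371231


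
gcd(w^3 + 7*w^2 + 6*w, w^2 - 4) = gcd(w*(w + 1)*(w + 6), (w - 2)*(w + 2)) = 1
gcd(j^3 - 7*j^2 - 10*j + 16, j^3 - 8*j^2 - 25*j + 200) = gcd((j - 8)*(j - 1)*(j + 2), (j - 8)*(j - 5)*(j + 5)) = j - 8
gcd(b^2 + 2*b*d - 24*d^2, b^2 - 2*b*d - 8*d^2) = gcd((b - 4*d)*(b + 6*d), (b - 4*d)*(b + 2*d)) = b - 4*d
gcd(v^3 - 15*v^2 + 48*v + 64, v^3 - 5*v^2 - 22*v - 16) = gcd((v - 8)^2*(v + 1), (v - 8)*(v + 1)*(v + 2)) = v^2 - 7*v - 8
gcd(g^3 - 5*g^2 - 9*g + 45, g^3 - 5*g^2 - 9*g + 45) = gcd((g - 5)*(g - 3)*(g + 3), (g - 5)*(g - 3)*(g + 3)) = g^3 - 5*g^2 - 9*g + 45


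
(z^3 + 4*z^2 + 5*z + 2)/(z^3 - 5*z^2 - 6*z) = (z^2 + 3*z + 2)/(z*(z - 6))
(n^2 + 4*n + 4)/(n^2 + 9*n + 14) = (n + 2)/(n + 7)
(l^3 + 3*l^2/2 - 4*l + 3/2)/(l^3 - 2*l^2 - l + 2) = (l^2 + 5*l/2 - 3/2)/(l^2 - l - 2)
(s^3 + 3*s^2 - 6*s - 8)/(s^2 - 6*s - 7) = (s^2 + 2*s - 8)/(s - 7)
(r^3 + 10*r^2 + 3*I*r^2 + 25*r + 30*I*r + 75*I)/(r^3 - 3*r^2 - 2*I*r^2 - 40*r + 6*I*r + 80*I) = (r^2 + r*(5 + 3*I) + 15*I)/(r^2 - 2*r*(4 + I) + 16*I)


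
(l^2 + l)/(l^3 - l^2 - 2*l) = 1/(l - 2)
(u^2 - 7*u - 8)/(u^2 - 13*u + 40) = (u + 1)/(u - 5)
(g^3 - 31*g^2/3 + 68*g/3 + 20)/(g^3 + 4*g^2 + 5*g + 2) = (3*g^3 - 31*g^2 + 68*g + 60)/(3*(g^3 + 4*g^2 + 5*g + 2))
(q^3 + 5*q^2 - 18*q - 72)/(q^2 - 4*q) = q + 9 + 18/q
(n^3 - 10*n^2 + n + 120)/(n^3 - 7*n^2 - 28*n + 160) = (n^2 - 2*n - 15)/(n^2 + n - 20)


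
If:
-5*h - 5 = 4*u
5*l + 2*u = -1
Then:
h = -4*u/5 - 1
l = -2*u/5 - 1/5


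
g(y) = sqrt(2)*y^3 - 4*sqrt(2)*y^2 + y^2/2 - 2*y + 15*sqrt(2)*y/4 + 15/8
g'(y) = 3*sqrt(2)*y^2 - 8*sqrt(2)*y + y - 2 + 15*sqrt(2)/4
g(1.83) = -0.68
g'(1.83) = -1.36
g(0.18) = 2.31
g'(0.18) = 1.58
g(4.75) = 52.78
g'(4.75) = 50.04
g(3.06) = 4.22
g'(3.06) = 11.47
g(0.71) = 2.13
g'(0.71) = -1.88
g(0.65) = 2.23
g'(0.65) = -1.61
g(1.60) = -0.25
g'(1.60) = -2.34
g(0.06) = 2.05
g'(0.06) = 2.70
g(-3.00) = -92.63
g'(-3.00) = 72.43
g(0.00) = 1.88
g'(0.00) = 3.30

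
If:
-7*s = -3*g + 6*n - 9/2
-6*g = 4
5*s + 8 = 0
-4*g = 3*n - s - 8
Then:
No Solution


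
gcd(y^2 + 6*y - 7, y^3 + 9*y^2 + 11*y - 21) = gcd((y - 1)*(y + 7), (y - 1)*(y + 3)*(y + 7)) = y^2 + 6*y - 7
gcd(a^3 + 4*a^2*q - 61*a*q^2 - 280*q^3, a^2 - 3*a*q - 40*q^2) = -a^2 + 3*a*q + 40*q^2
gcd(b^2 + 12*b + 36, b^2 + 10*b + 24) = b + 6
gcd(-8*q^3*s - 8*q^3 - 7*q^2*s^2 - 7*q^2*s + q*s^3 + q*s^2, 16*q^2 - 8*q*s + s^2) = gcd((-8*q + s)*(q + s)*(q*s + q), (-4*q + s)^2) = 1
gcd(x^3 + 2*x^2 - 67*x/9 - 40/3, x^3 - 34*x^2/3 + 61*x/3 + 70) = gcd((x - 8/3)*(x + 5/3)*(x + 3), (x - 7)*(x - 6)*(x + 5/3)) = x + 5/3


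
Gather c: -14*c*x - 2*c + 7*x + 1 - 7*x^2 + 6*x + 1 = c*(-14*x - 2) - 7*x^2 + 13*x + 2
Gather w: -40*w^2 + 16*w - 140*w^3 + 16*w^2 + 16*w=-140*w^3 - 24*w^2 + 32*w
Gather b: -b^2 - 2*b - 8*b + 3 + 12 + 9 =-b^2 - 10*b + 24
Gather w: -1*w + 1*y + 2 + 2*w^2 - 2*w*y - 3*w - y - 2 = 2*w^2 + w*(-2*y - 4)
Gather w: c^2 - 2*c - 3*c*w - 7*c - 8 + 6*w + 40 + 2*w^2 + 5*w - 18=c^2 - 9*c + 2*w^2 + w*(11 - 3*c) + 14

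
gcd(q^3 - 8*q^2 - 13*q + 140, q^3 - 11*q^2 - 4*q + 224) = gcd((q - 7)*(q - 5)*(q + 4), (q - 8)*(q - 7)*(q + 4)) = q^2 - 3*q - 28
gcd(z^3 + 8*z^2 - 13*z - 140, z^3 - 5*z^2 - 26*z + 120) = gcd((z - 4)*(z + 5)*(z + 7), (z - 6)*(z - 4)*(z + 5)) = z^2 + z - 20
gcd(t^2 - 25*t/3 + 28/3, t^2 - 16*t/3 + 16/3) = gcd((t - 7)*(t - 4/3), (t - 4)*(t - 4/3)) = t - 4/3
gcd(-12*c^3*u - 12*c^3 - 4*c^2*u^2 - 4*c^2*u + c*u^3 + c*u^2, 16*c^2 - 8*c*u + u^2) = 1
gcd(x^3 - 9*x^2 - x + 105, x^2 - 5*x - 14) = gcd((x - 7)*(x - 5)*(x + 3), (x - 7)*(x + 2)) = x - 7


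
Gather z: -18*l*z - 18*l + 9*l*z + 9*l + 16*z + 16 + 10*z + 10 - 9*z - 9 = -9*l + z*(17 - 9*l) + 17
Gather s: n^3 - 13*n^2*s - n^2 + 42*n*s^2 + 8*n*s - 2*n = n^3 - n^2 + 42*n*s^2 - 2*n + s*(-13*n^2 + 8*n)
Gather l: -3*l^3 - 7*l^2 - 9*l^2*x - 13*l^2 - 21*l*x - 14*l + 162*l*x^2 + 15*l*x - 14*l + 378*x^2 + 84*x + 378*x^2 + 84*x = -3*l^3 + l^2*(-9*x - 20) + l*(162*x^2 - 6*x - 28) + 756*x^2 + 168*x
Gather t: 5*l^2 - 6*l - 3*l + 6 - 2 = 5*l^2 - 9*l + 4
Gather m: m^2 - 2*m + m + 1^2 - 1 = m^2 - m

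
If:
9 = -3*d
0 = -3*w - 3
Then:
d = -3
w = -1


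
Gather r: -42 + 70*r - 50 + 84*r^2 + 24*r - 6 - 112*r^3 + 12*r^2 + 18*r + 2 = -112*r^3 + 96*r^2 + 112*r - 96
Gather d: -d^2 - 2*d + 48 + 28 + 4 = -d^2 - 2*d + 80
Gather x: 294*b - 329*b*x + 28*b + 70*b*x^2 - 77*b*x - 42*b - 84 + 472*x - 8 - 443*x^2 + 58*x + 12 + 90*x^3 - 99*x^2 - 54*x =280*b + 90*x^3 + x^2*(70*b - 542) + x*(476 - 406*b) - 80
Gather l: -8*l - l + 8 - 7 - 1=-9*l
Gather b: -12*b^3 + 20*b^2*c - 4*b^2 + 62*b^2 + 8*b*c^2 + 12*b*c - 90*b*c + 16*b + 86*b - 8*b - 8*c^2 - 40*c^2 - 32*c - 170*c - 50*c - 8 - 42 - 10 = -12*b^3 + b^2*(20*c + 58) + b*(8*c^2 - 78*c + 94) - 48*c^2 - 252*c - 60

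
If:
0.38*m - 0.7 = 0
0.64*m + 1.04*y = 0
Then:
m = 1.84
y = -1.13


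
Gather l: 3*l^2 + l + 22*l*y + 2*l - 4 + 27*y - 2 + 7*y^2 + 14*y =3*l^2 + l*(22*y + 3) + 7*y^2 + 41*y - 6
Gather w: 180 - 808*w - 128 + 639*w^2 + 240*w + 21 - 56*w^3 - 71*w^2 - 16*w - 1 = -56*w^3 + 568*w^2 - 584*w + 72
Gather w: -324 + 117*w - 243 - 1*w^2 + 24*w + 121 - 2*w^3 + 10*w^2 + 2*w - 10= -2*w^3 + 9*w^2 + 143*w - 456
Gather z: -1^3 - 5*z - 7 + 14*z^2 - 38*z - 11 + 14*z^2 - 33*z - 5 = 28*z^2 - 76*z - 24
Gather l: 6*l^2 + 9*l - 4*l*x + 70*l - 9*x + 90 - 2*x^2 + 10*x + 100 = 6*l^2 + l*(79 - 4*x) - 2*x^2 + x + 190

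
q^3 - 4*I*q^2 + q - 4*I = (q - 4*I)*(q - I)*(q + I)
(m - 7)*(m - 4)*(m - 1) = m^3 - 12*m^2 + 39*m - 28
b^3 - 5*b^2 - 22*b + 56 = (b - 7)*(b - 2)*(b + 4)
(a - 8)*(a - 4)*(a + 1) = a^3 - 11*a^2 + 20*a + 32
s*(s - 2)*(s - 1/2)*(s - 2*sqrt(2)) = s^4 - 2*sqrt(2)*s^3 - 5*s^3/2 + s^2 + 5*sqrt(2)*s^2 - 2*sqrt(2)*s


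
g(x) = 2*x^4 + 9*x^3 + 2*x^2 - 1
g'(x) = 8*x^3 + 27*x^2 + 4*x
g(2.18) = 146.92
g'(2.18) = 219.92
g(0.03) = -1.00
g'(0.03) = 0.14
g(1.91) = 95.62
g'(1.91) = 161.88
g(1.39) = 34.50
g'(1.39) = 79.21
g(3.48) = 695.84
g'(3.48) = 678.05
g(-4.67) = 77.25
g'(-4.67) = -244.62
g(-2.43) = -48.59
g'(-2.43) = 34.92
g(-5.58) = 436.55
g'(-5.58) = -571.57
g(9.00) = 19844.00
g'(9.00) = 8055.00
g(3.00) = 422.00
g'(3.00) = 471.00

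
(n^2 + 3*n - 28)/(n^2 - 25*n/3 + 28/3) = 3*(n^2 + 3*n - 28)/(3*n^2 - 25*n + 28)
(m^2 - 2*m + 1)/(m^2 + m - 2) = (m - 1)/(m + 2)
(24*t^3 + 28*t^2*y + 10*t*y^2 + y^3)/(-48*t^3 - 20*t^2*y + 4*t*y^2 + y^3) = (2*t + y)/(-4*t + y)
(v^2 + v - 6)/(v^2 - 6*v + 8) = (v + 3)/(v - 4)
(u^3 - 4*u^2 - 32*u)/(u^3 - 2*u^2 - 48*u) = (u + 4)/(u + 6)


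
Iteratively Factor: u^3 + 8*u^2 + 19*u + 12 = (u + 1)*(u^2 + 7*u + 12) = (u + 1)*(u + 3)*(u + 4)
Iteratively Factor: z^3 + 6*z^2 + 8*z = (z + 4)*(z^2 + 2*z) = z*(z + 4)*(z + 2)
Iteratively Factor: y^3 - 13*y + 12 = (y + 4)*(y^2 - 4*y + 3) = (y - 1)*(y + 4)*(y - 3)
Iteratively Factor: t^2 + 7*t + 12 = (t + 4)*(t + 3)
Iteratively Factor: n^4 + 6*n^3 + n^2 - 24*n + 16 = (n + 4)*(n^3 + 2*n^2 - 7*n + 4) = (n - 1)*(n + 4)*(n^2 + 3*n - 4) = (n - 1)^2*(n + 4)*(n + 4)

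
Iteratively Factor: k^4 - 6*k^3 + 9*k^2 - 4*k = (k - 1)*(k^3 - 5*k^2 + 4*k) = (k - 1)^2*(k^2 - 4*k) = (k - 4)*(k - 1)^2*(k)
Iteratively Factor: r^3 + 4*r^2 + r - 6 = (r + 2)*(r^2 + 2*r - 3) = (r - 1)*(r + 2)*(r + 3)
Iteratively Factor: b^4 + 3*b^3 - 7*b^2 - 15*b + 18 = (b - 2)*(b^3 + 5*b^2 + 3*b - 9) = (b - 2)*(b + 3)*(b^2 + 2*b - 3) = (b - 2)*(b - 1)*(b + 3)*(b + 3)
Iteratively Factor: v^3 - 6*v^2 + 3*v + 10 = (v + 1)*(v^2 - 7*v + 10) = (v - 5)*(v + 1)*(v - 2)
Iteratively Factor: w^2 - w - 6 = (w + 2)*(w - 3)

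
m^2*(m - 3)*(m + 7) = m^4 + 4*m^3 - 21*m^2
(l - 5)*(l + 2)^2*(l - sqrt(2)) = l^4 - sqrt(2)*l^3 - l^3 - 16*l^2 + sqrt(2)*l^2 - 20*l + 16*sqrt(2)*l + 20*sqrt(2)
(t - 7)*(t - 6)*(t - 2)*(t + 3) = t^4 - 12*t^3 + 23*t^2 + 120*t - 252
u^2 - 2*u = u*(u - 2)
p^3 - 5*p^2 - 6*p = p*(p - 6)*(p + 1)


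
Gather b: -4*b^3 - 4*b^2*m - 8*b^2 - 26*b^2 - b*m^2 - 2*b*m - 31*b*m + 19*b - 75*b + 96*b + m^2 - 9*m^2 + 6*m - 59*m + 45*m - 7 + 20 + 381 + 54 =-4*b^3 + b^2*(-4*m - 34) + b*(-m^2 - 33*m + 40) - 8*m^2 - 8*m + 448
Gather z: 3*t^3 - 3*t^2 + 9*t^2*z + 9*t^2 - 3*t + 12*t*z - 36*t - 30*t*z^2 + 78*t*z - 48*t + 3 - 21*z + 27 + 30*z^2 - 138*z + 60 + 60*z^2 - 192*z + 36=3*t^3 + 6*t^2 - 87*t + z^2*(90 - 30*t) + z*(9*t^2 + 90*t - 351) + 126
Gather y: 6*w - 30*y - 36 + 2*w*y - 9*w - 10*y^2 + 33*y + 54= -3*w - 10*y^2 + y*(2*w + 3) + 18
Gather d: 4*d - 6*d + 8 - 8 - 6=-2*d - 6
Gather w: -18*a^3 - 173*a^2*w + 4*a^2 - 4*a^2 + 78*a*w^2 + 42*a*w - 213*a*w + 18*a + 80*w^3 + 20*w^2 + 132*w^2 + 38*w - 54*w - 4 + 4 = -18*a^3 + 18*a + 80*w^3 + w^2*(78*a + 152) + w*(-173*a^2 - 171*a - 16)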